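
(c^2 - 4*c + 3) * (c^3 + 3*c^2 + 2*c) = c^5 - c^4 - 7*c^3 + c^2 + 6*c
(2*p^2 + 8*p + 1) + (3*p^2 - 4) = 5*p^2 + 8*p - 3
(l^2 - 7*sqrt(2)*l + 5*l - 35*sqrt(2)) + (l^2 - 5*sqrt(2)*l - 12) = 2*l^2 - 12*sqrt(2)*l + 5*l - 35*sqrt(2) - 12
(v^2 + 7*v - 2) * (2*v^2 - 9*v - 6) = 2*v^4 + 5*v^3 - 73*v^2 - 24*v + 12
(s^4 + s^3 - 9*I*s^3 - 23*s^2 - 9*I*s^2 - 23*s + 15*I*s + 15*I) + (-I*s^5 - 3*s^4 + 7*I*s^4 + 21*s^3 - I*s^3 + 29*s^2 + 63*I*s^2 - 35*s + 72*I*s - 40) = -I*s^5 - 2*s^4 + 7*I*s^4 + 22*s^3 - 10*I*s^3 + 6*s^2 + 54*I*s^2 - 58*s + 87*I*s - 40 + 15*I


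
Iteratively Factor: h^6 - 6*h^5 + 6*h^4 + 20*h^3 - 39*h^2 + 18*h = (h + 2)*(h^5 - 8*h^4 + 22*h^3 - 24*h^2 + 9*h) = (h - 1)*(h + 2)*(h^4 - 7*h^3 + 15*h^2 - 9*h) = (h - 3)*(h - 1)*(h + 2)*(h^3 - 4*h^2 + 3*h) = (h - 3)^2*(h - 1)*(h + 2)*(h^2 - h) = h*(h - 3)^2*(h - 1)*(h + 2)*(h - 1)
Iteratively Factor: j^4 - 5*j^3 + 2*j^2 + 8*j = (j)*(j^3 - 5*j^2 + 2*j + 8) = j*(j - 2)*(j^2 - 3*j - 4) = j*(j - 4)*(j - 2)*(j + 1)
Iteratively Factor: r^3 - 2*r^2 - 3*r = (r - 3)*(r^2 + r) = r*(r - 3)*(r + 1)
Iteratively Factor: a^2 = (a)*(a)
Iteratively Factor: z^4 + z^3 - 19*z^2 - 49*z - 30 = (z + 1)*(z^3 - 19*z - 30) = (z - 5)*(z + 1)*(z^2 + 5*z + 6) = (z - 5)*(z + 1)*(z + 2)*(z + 3)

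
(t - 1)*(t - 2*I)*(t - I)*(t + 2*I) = t^4 - t^3 - I*t^3 + 4*t^2 + I*t^2 - 4*t - 4*I*t + 4*I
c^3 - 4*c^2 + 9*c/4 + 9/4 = (c - 3)*(c - 3/2)*(c + 1/2)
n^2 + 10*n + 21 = (n + 3)*(n + 7)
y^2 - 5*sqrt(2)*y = y*(y - 5*sqrt(2))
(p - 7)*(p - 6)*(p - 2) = p^3 - 15*p^2 + 68*p - 84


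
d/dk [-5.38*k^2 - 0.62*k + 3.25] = -10.76*k - 0.62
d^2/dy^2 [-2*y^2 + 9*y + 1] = -4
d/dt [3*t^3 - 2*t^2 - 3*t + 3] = 9*t^2 - 4*t - 3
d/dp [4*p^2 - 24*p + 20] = 8*p - 24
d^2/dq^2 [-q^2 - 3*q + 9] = -2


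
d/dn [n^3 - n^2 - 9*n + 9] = 3*n^2 - 2*n - 9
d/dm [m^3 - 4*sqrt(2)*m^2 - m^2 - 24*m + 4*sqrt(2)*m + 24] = 3*m^2 - 8*sqrt(2)*m - 2*m - 24 + 4*sqrt(2)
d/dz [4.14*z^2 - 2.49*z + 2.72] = 8.28*z - 2.49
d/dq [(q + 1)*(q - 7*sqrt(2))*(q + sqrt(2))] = 3*q^2 - 12*sqrt(2)*q + 2*q - 14 - 6*sqrt(2)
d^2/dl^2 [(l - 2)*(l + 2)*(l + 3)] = 6*l + 6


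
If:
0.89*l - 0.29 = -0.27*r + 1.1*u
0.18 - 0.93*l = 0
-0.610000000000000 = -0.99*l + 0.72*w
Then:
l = 0.19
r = 4.07407407407407*u + 0.436081242532855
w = -0.58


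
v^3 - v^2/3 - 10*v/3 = v*(v - 2)*(v + 5/3)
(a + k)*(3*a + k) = 3*a^2 + 4*a*k + k^2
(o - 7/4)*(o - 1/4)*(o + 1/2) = o^3 - 3*o^2/2 - 9*o/16 + 7/32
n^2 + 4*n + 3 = (n + 1)*(n + 3)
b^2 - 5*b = b*(b - 5)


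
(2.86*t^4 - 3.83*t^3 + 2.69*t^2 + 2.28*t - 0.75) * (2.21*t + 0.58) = 6.3206*t^5 - 6.8055*t^4 + 3.7235*t^3 + 6.599*t^2 - 0.3351*t - 0.435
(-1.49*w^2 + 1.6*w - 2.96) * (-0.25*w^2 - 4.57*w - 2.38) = 0.3725*w^4 + 6.4093*w^3 - 3.0258*w^2 + 9.7192*w + 7.0448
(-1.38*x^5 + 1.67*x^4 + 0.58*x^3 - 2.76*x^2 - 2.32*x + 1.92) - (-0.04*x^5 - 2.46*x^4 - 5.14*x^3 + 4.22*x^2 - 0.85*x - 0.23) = -1.34*x^5 + 4.13*x^4 + 5.72*x^3 - 6.98*x^2 - 1.47*x + 2.15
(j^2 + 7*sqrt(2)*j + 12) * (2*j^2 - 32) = 2*j^4 + 14*sqrt(2)*j^3 - 8*j^2 - 224*sqrt(2)*j - 384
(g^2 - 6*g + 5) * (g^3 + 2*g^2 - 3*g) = g^5 - 4*g^4 - 10*g^3 + 28*g^2 - 15*g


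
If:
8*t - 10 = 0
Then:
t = 5/4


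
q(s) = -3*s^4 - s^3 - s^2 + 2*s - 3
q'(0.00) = 2.00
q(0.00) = -3.00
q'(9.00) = -9007.00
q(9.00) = -20478.00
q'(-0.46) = 3.45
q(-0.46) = -4.17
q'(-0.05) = 2.09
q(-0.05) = -3.10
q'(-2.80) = 247.50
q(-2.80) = -178.88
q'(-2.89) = 272.37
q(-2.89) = -202.27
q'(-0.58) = 4.49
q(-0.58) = -4.64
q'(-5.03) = 1463.32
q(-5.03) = -1831.50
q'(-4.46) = 1015.84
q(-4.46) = -1130.12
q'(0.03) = 1.94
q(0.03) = -2.94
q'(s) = -12*s^3 - 3*s^2 - 2*s + 2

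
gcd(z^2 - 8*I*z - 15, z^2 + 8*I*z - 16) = 1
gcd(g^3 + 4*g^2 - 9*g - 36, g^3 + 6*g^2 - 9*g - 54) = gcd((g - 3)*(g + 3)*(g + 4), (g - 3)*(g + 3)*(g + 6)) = g^2 - 9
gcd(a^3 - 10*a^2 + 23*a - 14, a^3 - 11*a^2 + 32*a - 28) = a^2 - 9*a + 14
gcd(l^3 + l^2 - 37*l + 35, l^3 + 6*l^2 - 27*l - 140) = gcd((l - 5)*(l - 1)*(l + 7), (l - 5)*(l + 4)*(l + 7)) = l^2 + 2*l - 35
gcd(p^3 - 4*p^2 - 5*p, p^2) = p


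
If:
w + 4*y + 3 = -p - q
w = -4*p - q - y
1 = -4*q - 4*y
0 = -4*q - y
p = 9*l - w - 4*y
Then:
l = -37/108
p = 2/3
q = 1/12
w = -29/12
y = -1/3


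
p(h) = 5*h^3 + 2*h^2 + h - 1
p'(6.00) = 565.00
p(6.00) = 1157.00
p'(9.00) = 1252.00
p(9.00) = 3815.00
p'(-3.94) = 218.09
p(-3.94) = -279.71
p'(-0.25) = 0.94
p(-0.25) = -1.20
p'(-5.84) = 489.22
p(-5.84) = -934.51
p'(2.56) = 109.54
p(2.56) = 98.55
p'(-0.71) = 5.72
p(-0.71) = -2.49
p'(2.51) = 105.54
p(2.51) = 93.18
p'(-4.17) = 245.15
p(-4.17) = -332.95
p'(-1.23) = 18.77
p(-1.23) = -8.51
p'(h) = 15*h^2 + 4*h + 1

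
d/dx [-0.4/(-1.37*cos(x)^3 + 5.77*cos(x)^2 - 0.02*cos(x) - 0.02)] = (1.644*cos(x)^2 - 4.616*cos(x) + 0.008)*sin(x)/(1.37*cos(x)^3 - 5.77*cos(x)^2 + 0.02*cos(x) + 0.02)^2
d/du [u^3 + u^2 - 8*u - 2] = 3*u^2 + 2*u - 8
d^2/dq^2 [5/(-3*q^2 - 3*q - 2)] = 30*(3*q^2 + 3*q - 3*(2*q + 1)^2 + 2)/(3*q^2 + 3*q + 2)^3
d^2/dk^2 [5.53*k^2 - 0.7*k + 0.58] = 11.0600000000000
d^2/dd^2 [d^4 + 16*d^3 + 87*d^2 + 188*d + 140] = 12*d^2 + 96*d + 174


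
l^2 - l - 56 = (l - 8)*(l + 7)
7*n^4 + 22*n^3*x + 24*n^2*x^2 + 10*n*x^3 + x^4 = (n + x)^3*(7*n + x)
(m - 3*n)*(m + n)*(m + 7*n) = m^3 + 5*m^2*n - 17*m*n^2 - 21*n^3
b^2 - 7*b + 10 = (b - 5)*(b - 2)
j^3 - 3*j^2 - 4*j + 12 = (j - 3)*(j - 2)*(j + 2)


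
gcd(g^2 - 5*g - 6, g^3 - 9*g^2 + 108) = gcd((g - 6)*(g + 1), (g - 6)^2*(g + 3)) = g - 6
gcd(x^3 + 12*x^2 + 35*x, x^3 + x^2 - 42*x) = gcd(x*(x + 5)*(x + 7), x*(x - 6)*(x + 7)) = x^2 + 7*x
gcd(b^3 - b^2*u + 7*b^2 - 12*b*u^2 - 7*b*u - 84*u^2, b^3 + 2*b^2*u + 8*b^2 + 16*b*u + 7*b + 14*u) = b + 7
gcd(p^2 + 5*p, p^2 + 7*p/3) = p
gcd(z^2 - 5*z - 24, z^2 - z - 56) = z - 8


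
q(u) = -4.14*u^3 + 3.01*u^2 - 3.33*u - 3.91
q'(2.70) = -77.62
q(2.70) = -72.45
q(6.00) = -809.77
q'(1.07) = -11.11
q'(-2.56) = -100.14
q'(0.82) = -6.74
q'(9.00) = -955.17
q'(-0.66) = -12.71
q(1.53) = -16.79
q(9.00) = -2808.13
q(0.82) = -6.90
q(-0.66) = 0.79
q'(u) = -12.42*u^2 + 6.02*u - 3.33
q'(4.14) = -191.28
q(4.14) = -259.87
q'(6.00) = -414.33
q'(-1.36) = -34.49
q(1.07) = -9.10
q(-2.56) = 93.80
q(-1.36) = 16.60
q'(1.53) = -23.19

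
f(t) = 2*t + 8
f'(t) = 2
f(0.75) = 9.50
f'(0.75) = 2.00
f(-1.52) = 4.96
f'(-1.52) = 2.00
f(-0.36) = 7.28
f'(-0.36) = 2.00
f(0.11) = 8.22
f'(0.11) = 2.00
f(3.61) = 15.22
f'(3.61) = 2.00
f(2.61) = 13.22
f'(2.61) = 2.00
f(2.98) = 13.96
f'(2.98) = 2.00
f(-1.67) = 4.66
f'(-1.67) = 2.00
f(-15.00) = -22.00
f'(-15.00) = 2.00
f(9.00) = 26.00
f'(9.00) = 2.00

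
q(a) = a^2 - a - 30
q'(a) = 2*a - 1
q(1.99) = -28.03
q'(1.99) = 2.98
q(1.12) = -29.87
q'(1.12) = 1.24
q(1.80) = -28.56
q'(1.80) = 2.60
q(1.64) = -28.95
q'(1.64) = 2.28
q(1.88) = -28.35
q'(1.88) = 2.76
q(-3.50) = -14.25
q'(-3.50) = -8.00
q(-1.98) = -24.10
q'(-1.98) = -4.96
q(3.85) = -19.03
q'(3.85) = 6.70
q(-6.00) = 12.00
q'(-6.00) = -13.00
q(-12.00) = 126.00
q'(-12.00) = -25.00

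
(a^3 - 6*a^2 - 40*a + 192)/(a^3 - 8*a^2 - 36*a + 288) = (a - 4)/(a - 6)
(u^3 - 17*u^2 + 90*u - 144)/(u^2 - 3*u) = u - 14 + 48/u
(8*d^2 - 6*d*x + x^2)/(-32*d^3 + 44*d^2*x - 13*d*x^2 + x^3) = (-2*d + x)/(8*d^2 - 9*d*x + x^2)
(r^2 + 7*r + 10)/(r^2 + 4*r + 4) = (r + 5)/(r + 2)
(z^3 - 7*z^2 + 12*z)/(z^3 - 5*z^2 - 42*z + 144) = z*(z - 4)/(z^2 - 2*z - 48)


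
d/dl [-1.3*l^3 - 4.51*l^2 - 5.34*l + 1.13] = -3.9*l^2 - 9.02*l - 5.34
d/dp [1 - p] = -1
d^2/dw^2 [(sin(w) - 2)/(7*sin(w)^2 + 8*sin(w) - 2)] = (-49*sin(w)^5 + 448*sin(w)^4 + 350*sin(w)^3 - 364*sin(w)^2 - 560*sin(w) - 280)/(7*sin(w)^2 + 8*sin(w) - 2)^3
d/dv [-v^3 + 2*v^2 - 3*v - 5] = -3*v^2 + 4*v - 3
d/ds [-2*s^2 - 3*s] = -4*s - 3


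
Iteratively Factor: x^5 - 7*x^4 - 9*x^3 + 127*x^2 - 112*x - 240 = (x + 1)*(x^4 - 8*x^3 - x^2 + 128*x - 240) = (x - 3)*(x + 1)*(x^3 - 5*x^2 - 16*x + 80) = (x - 3)*(x + 1)*(x + 4)*(x^2 - 9*x + 20) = (x - 4)*(x - 3)*(x + 1)*(x + 4)*(x - 5)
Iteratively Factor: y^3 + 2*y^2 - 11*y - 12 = (y + 4)*(y^2 - 2*y - 3) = (y - 3)*(y + 4)*(y + 1)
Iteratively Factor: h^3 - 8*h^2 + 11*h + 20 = (h - 4)*(h^2 - 4*h - 5) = (h - 5)*(h - 4)*(h + 1)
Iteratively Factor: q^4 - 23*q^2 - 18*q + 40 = (q - 1)*(q^3 + q^2 - 22*q - 40) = (q - 1)*(q + 2)*(q^2 - q - 20) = (q - 5)*(q - 1)*(q + 2)*(q + 4)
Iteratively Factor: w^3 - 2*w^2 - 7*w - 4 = (w - 4)*(w^2 + 2*w + 1) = (w - 4)*(w + 1)*(w + 1)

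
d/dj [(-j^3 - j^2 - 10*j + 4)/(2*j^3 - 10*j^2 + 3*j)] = (12*j^4 + 34*j^3 - 127*j^2 + 80*j - 12)/(j^2*(4*j^4 - 40*j^3 + 112*j^2 - 60*j + 9))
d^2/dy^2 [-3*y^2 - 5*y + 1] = -6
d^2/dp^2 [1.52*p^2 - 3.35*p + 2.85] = 3.04000000000000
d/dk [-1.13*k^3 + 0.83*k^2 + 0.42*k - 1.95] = -3.39*k^2 + 1.66*k + 0.42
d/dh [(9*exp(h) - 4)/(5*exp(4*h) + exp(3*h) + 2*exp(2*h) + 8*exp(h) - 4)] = (-(9*exp(h) - 4)*(20*exp(3*h) + 3*exp(2*h) + 4*exp(h) + 8) + 45*exp(4*h) + 9*exp(3*h) + 18*exp(2*h) + 72*exp(h) - 36)*exp(h)/(5*exp(4*h) + exp(3*h) + 2*exp(2*h) + 8*exp(h) - 4)^2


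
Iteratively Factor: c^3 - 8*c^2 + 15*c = (c - 3)*(c^2 - 5*c) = c*(c - 3)*(c - 5)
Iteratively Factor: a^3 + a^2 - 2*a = (a)*(a^2 + a - 2) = a*(a - 1)*(a + 2)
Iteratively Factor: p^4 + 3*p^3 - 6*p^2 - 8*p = (p + 4)*(p^3 - p^2 - 2*p) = p*(p + 4)*(p^2 - p - 2) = p*(p + 1)*(p + 4)*(p - 2)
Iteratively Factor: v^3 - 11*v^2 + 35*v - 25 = (v - 5)*(v^2 - 6*v + 5) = (v - 5)^2*(v - 1)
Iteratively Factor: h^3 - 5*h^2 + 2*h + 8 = (h + 1)*(h^2 - 6*h + 8) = (h - 2)*(h + 1)*(h - 4)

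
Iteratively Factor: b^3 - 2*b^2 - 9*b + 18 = (b - 2)*(b^2 - 9) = (b - 2)*(b + 3)*(b - 3)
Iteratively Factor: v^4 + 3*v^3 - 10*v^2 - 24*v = (v + 2)*(v^3 + v^2 - 12*v) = (v + 2)*(v + 4)*(v^2 - 3*v) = (v - 3)*(v + 2)*(v + 4)*(v)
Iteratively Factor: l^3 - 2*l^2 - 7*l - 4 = (l + 1)*(l^2 - 3*l - 4) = (l - 4)*(l + 1)*(l + 1)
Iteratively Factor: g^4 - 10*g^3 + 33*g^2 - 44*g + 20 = (g - 2)*(g^3 - 8*g^2 + 17*g - 10) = (g - 2)*(g - 1)*(g^2 - 7*g + 10) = (g - 5)*(g - 2)*(g - 1)*(g - 2)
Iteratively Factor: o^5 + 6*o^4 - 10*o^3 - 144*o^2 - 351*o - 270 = (o + 3)*(o^4 + 3*o^3 - 19*o^2 - 87*o - 90) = (o - 5)*(o + 3)*(o^3 + 8*o^2 + 21*o + 18) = (o - 5)*(o + 2)*(o + 3)*(o^2 + 6*o + 9) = (o - 5)*(o + 2)*(o + 3)^2*(o + 3)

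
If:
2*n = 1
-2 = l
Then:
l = -2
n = 1/2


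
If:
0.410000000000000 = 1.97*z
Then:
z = 0.21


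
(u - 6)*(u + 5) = u^2 - u - 30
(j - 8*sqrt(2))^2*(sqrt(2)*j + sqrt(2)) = sqrt(2)*j^3 - 32*j^2 + sqrt(2)*j^2 - 32*j + 128*sqrt(2)*j + 128*sqrt(2)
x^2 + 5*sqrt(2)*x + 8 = (x + sqrt(2))*(x + 4*sqrt(2))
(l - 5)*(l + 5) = l^2 - 25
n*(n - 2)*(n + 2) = n^3 - 4*n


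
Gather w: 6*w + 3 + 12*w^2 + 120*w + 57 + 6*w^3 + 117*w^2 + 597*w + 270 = 6*w^3 + 129*w^2 + 723*w + 330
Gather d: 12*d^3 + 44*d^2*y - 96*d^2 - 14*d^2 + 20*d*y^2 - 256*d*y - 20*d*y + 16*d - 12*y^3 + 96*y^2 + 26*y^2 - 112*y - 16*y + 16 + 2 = 12*d^3 + d^2*(44*y - 110) + d*(20*y^2 - 276*y + 16) - 12*y^3 + 122*y^2 - 128*y + 18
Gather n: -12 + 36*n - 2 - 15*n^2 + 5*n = -15*n^2 + 41*n - 14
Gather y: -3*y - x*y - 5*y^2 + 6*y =-5*y^2 + y*(3 - x)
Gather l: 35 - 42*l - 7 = 28 - 42*l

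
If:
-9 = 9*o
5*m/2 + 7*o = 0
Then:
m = 14/5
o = -1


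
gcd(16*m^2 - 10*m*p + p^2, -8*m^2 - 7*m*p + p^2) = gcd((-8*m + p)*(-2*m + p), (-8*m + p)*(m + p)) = -8*m + p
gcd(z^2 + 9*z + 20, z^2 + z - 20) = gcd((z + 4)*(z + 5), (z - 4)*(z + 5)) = z + 5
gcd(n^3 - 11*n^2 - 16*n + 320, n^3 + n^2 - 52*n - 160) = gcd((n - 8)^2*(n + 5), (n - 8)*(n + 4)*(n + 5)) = n^2 - 3*n - 40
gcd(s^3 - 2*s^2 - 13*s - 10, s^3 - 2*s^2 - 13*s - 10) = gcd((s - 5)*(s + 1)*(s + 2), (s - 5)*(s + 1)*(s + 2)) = s^3 - 2*s^2 - 13*s - 10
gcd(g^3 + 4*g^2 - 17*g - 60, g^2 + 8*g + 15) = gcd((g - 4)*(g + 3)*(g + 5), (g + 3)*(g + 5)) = g^2 + 8*g + 15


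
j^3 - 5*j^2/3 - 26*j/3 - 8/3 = (j - 4)*(j + 1/3)*(j + 2)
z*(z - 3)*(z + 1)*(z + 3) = z^4 + z^3 - 9*z^2 - 9*z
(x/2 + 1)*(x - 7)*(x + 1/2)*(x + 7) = x^4/2 + 5*x^3/4 - 24*x^2 - 245*x/4 - 49/2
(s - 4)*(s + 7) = s^2 + 3*s - 28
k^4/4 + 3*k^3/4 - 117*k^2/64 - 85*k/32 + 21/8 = (k/4 + 1)*(k - 2)*(k - 3/4)*(k + 7/4)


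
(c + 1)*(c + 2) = c^2 + 3*c + 2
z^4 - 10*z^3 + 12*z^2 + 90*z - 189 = (z - 7)*(z - 3)^2*(z + 3)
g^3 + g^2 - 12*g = g*(g - 3)*(g + 4)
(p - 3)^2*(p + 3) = p^3 - 3*p^2 - 9*p + 27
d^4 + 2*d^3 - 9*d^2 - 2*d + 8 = (d - 2)*(d - 1)*(d + 1)*(d + 4)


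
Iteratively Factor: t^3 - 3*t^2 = (t - 3)*(t^2) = t*(t - 3)*(t)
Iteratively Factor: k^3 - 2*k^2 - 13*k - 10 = (k + 2)*(k^2 - 4*k - 5) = (k + 1)*(k + 2)*(k - 5)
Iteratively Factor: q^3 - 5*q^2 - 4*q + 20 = (q - 2)*(q^2 - 3*q - 10) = (q - 2)*(q + 2)*(q - 5)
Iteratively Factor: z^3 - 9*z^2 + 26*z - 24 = (z - 4)*(z^2 - 5*z + 6) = (z - 4)*(z - 2)*(z - 3)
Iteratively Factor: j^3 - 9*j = (j - 3)*(j^2 + 3*j) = (j - 3)*(j + 3)*(j)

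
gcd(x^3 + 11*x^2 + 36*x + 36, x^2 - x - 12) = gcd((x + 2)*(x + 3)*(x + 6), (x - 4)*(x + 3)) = x + 3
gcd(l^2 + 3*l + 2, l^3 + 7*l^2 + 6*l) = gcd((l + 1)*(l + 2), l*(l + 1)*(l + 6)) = l + 1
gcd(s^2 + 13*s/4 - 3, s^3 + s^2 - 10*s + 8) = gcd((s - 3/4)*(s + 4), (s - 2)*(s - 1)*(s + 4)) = s + 4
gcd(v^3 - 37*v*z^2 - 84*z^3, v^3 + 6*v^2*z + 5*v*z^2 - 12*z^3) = v^2 + 7*v*z + 12*z^2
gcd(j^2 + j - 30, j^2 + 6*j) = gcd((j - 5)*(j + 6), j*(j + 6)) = j + 6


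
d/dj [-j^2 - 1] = -2*j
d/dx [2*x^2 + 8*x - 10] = 4*x + 8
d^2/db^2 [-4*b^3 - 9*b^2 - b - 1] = -24*b - 18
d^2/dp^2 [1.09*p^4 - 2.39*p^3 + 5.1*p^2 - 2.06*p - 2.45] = 13.08*p^2 - 14.34*p + 10.2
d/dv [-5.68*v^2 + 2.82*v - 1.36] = 2.82 - 11.36*v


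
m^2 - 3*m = m*(m - 3)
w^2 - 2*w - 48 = (w - 8)*(w + 6)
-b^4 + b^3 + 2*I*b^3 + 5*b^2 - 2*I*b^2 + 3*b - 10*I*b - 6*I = (b - 3)*(b - 2*I)*(-I*b - I)^2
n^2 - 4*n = n*(n - 4)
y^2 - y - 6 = (y - 3)*(y + 2)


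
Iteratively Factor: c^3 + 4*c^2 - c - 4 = (c + 1)*(c^2 + 3*c - 4) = (c - 1)*(c + 1)*(c + 4)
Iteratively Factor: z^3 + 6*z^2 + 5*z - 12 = (z + 3)*(z^2 + 3*z - 4) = (z - 1)*(z + 3)*(z + 4)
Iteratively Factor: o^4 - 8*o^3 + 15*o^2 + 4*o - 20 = (o - 2)*(o^3 - 6*o^2 + 3*o + 10) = (o - 2)*(o + 1)*(o^2 - 7*o + 10) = (o - 5)*(o - 2)*(o + 1)*(o - 2)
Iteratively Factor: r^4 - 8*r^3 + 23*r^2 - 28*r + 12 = (r - 2)*(r^3 - 6*r^2 + 11*r - 6) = (r - 2)^2*(r^2 - 4*r + 3) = (r - 2)^2*(r - 1)*(r - 3)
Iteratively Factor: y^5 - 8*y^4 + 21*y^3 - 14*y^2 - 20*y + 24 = (y - 3)*(y^4 - 5*y^3 + 6*y^2 + 4*y - 8) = (y - 3)*(y + 1)*(y^3 - 6*y^2 + 12*y - 8) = (y - 3)*(y - 2)*(y + 1)*(y^2 - 4*y + 4) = (y - 3)*(y - 2)^2*(y + 1)*(y - 2)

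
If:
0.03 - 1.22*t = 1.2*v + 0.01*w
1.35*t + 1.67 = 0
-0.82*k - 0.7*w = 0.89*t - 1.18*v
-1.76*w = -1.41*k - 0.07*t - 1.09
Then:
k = 1.59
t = -1.24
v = 1.27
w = 1.84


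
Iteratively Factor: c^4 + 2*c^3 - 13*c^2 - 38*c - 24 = (c + 3)*(c^3 - c^2 - 10*c - 8) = (c - 4)*(c + 3)*(c^2 + 3*c + 2) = (c - 4)*(c + 2)*(c + 3)*(c + 1)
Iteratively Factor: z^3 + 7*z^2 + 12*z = (z)*(z^2 + 7*z + 12) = z*(z + 3)*(z + 4)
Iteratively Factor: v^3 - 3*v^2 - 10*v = (v - 5)*(v^2 + 2*v) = v*(v - 5)*(v + 2)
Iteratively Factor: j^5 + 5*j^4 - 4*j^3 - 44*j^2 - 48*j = (j - 3)*(j^4 + 8*j^3 + 20*j^2 + 16*j) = (j - 3)*(j + 2)*(j^3 + 6*j^2 + 8*j) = (j - 3)*(j + 2)^2*(j^2 + 4*j) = (j - 3)*(j + 2)^2*(j + 4)*(j)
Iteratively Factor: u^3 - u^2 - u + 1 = (u + 1)*(u^2 - 2*u + 1) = (u - 1)*(u + 1)*(u - 1)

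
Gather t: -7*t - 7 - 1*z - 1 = -7*t - z - 8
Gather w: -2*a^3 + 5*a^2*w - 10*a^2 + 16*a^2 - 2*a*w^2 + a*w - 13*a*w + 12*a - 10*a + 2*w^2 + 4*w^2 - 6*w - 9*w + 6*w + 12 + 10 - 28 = -2*a^3 + 6*a^2 + 2*a + w^2*(6 - 2*a) + w*(5*a^2 - 12*a - 9) - 6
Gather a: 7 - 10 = -3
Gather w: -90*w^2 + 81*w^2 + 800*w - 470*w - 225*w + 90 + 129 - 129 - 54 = -9*w^2 + 105*w + 36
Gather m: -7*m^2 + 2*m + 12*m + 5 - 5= -7*m^2 + 14*m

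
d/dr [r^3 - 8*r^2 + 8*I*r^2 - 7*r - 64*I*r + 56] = 3*r^2 + 16*r*(-1 + I) - 7 - 64*I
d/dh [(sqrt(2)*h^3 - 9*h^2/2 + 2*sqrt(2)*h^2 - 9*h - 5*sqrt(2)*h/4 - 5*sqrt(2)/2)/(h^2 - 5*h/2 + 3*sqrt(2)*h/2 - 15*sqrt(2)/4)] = (8*sqrt(2)*h^4 - 40*sqrt(2)*h^3 + 48*h^3 - 84*sqrt(2)*h^2 + 30*h^2 - 240*h + 310*sqrt(2)*h + 135 + 220*sqrt(2))/(8*h^4 - 40*h^3 + 24*sqrt(2)*h^3 - 120*sqrt(2)*h^2 + 86*h^2 - 180*h + 150*sqrt(2)*h + 225)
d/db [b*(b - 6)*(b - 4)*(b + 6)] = 4*b^3 - 12*b^2 - 72*b + 144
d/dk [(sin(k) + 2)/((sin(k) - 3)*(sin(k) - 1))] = (-4*sin(k) + cos(k)^2 + 10)*cos(k)/((sin(k) - 3)^2*(sin(k) - 1)^2)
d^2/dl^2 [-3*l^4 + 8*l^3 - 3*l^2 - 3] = -36*l^2 + 48*l - 6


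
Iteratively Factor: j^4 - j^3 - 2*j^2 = (j)*(j^3 - j^2 - 2*j) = j*(j - 2)*(j^2 + j) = j*(j - 2)*(j + 1)*(j)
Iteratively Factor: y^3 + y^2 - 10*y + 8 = (y + 4)*(y^2 - 3*y + 2) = (y - 2)*(y + 4)*(y - 1)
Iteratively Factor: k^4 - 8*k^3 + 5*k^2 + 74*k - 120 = (k - 2)*(k^3 - 6*k^2 - 7*k + 60) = (k - 2)*(k + 3)*(k^2 - 9*k + 20) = (k - 4)*(k - 2)*(k + 3)*(k - 5)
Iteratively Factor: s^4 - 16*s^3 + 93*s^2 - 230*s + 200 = (s - 5)*(s^3 - 11*s^2 + 38*s - 40) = (s - 5)^2*(s^2 - 6*s + 8) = (s - 5)^2*(s - 4)*(s - 2)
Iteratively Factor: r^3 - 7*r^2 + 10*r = (r - 5)*(r^2 - 2*r) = r*(r - 5)*(r - 2)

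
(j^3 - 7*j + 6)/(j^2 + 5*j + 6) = (j^2 - 3*j + 2)/(j + 2)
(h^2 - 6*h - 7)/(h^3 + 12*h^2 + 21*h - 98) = (h^2 - 6*h - 7)/(h^3 + 12*h^2 + 21*h - 98)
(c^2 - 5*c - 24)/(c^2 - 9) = (c - 8)/(c - 3)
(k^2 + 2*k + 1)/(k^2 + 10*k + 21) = (k^2 + 2*k + 1)/(k^2 + 10*k + 21)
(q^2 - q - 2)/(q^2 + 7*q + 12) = (q^2 - q - 2)/(q^2 + 7*q + 12)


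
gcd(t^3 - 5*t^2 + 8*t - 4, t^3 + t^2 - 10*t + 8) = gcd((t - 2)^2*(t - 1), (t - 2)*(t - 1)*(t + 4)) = t^2 - 3*t + 2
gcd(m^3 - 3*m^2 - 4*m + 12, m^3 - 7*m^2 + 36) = m^2 - m - 6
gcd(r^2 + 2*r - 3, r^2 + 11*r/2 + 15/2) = r + 3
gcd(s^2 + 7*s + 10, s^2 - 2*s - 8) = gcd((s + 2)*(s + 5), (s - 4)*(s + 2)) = s + 2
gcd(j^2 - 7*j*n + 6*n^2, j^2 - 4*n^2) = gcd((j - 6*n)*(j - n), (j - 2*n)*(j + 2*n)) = 1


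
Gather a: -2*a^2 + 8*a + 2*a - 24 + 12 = -2*a^2 + 10*a - 12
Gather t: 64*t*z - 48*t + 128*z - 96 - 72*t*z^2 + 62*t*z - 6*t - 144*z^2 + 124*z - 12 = t*(-72*z^2 + 126*z - 54) - 144*z^2 + 252*z - 108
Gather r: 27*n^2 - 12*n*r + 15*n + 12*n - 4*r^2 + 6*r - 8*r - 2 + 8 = 27*n^2 + 27*n - 4*r^2 + r*(-12*n - 2) + 6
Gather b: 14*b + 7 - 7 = 14*b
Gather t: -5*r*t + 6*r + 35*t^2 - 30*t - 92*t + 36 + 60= 6*r + 35*t^2 + t*(-5*r - 122) + 96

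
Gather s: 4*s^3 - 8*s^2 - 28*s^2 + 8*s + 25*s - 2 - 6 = 4*s^3 - 36*s^2 + 33*s - 8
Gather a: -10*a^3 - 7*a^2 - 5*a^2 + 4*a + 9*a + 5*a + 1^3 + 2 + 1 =-10*a^3 - 12*a^2 + 18*a + 4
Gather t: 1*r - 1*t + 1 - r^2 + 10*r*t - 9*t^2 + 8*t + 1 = -r^2 + r - 9*t^2 + t*(10*r + 7) + 2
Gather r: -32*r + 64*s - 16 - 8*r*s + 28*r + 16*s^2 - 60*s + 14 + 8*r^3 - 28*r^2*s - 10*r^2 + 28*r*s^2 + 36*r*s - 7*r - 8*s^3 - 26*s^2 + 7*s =8*r^3 + r^2*(-28*s - 10) + r*(28*s^2 + 28*s - 11) - 8*s^3 - 10*s^2 + 11*s - 2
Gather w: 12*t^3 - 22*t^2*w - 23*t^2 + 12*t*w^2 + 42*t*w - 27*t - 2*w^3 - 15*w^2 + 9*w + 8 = 12*t^3 - 23*t^2 - 27*t - 2*w^3 + w^2*(12*t - 15) + w*(-22*t^2 + 42*t + 9) + 8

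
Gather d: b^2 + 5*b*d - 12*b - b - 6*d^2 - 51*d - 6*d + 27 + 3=b^2 - 13*b - 6*d^2 + d*(5*b - 57) + 30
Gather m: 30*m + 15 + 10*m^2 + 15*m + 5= 10*m^2 + 45*m + 20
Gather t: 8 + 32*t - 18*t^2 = -18*t^2 + 32*t + 8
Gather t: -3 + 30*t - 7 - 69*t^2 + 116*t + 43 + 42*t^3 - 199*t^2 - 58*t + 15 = 42*t^3 - 268*t^2 + 88*t + 48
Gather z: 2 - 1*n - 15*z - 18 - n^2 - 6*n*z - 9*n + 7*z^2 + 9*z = -n^2 - 10*n + 7*z^2 + z*(-6*n - 6) - 16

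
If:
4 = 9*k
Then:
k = 4/9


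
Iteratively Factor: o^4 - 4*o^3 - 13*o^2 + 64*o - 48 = (o + 4)*(o^3 - 8*o^2 + 19*o - 12) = (o - 1)*(o + 4)*(o^2 - 7*o + 12) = (o - 4)*(o - 1)*(o + 4)*(o - 3)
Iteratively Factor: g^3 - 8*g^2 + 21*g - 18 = (g - 2)*(g^2 - 6*g + 9) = (g - 3)*(g - 2)*(g - 3)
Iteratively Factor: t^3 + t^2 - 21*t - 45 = (t - 5)*(t^2 + 6*t + 9) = (t - 5)*(t + 3)*(t + 3)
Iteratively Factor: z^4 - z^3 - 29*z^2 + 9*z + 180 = (z - 3)*(z^3 + 2*z^2 - 23*z - 60) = (z - 3)*(z + 3)*(z^2 - z - 20) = (z - 5)*(z - 3)*(z + 3)*(z + 4)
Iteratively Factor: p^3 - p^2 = (p)*(p^2 - p) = p*(p - 1)*(p)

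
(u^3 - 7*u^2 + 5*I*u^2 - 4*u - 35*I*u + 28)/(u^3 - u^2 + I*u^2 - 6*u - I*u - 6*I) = (u^2 + u*(-7 + 4*I) - 28*I)/(u^2 - u - 6)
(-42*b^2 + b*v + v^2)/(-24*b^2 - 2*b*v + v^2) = (7*b + v)/(4*b + v)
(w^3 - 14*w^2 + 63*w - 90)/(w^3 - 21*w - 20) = (w^2 - 9*w + 18)/(w^2 + 5*w + 4)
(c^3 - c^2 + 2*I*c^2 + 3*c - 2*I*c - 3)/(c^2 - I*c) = c - 1 + 3*I - 3*I/c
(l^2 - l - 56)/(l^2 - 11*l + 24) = (l + 7)/(l - 3)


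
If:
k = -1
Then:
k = -1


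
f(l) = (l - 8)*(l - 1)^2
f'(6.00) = 5.00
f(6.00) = -50.00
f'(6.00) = 5.00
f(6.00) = -50.00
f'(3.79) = -15.71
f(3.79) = -32.77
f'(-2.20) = 75.52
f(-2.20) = -104.45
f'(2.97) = -15.94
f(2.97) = -19.52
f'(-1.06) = 41.57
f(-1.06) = -38.45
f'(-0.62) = 30.55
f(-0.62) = -22.62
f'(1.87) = -9.91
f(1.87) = -4.64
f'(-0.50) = 27.75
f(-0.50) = -19.12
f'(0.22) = 12.75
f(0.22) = -4.73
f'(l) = (l - 8)*(2*l - 2) + (l - 1)^2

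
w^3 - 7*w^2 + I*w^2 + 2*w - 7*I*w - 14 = (w - 7)*(w - I)*(w + 2*I)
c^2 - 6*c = c*(c - 6)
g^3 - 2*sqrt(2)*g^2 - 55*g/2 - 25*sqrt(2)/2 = (g - 5*sqrt(2))*(g + sqrt(2)/2)*(g + 5*sqrt(2)/2)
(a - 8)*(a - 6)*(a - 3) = a^3 - 17*a^2 + 90*a - 144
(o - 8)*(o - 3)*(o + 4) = o^3 - 7*o^2 - 20*o + 96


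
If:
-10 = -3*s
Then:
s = 10/3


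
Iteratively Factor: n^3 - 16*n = (n - 4)*(n^2 + 4*n) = (n - 4)*(n + 4)*(n)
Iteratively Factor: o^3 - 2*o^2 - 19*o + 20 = (o - 1)*(o^2 - o - 20) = (o - 5)*(o - 1)*(o + 4)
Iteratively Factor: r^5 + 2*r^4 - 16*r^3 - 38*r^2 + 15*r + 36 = (r + 3)*(r^4 - r^3 - 13*r^2 + r + 12) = (r + 3)^2*(r^3 - 4*r^2 - r + 4) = (r - 1)*(r + 3)^2*(r^2 - 3*r - 4) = (r - 4)*(r - 1)*(r + 3)^2*(r + 1)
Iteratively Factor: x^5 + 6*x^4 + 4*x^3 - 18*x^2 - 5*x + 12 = (x + 1)*(x^4 + 5*x^3 - x^2 - 17*x + 12) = (x - 1)*(x + 1)*(x^3 + 6*x^2 + 5*x - 12) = (x - 1)*(x + 1)*(x + 4)*(x^2 + 2*x - 3) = (x - 1)^2*(x + 1)*(x + 4)*(x + 3)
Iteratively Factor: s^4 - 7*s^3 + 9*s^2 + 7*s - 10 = (s - 2)*(s^3 - 5*s^2 - s + 5) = (s - 5)*(s - 2)*(s^2 - 1) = (s - 5)*(s - 2)*(s - 1)*(s + 1)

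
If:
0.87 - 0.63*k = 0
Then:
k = 1.38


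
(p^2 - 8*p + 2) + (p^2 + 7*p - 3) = 2*p^2 - p - 1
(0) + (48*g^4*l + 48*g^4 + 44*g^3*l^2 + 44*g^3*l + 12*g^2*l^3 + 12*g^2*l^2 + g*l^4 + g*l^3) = 48*g^4*l + 48*g^4 + 44*g^3*l^2 + 44*g^3*l + 12*g^2*l^3 + 12*g^2*l^2 + g*l^4 + g*l^3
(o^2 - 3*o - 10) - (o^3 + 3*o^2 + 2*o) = -o^3 - 2*o^2 - 5*o - 10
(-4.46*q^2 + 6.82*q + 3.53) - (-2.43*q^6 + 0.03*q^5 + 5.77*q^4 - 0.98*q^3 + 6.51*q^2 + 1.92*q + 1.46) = 2.43*q^6 - 0.03*q^5 - 5.77*q^4 + 0.98*q^3 - 10.97*q^2 + 4.9*q + 2.07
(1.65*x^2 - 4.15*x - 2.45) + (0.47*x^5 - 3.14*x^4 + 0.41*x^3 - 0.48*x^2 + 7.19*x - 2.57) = 0.47*x^5 - 3.14*x^4 + 0.41*x^3 + 1.17*x^2 + 3.04*x - 5.02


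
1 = 1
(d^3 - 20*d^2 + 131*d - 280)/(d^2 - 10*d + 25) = (d^2 - 15*d + 56)/(d - 5)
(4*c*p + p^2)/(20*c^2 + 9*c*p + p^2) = p/(5*c + p)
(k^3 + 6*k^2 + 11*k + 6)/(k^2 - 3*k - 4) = (k^2 + 5*k + 6)/(k - 4)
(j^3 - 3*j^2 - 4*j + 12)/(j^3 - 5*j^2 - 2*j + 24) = (j - 2)/(j - 4)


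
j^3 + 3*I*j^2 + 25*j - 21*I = (j - 3*I)*(j - I)*(j + 7*I)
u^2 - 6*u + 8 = (u - 4)*(u - 2)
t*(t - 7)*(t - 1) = t^3 - 8*t^2 + 7*t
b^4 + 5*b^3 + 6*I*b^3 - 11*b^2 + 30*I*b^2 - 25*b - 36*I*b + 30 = (b + 6)*(b + 5*I)*(-I*b + 1)*(I*b - I)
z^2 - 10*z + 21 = (z - 7)*(z - 3)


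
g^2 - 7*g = g*(g - 7)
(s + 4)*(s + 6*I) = s^2 + 4*s + 6*I*s + 24*I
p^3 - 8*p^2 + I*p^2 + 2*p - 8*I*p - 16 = (p - 8)*(p - I)*(p + 2*I)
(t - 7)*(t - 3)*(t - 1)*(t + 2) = t^4 - 9*t^3 + 9*t^2 + 41*t - 42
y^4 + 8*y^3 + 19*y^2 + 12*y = y*(y + 1)*(y + 3)*(y + 4)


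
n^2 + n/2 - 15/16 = (n - 3/4)*(n + 5/4)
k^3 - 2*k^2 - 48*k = k*(k - 8)*(k + 6)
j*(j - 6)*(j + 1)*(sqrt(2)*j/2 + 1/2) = sqrt(2)*j^4/2 - 5*sqrt(2)*j^3/2 + j^3/2 - 3*sqrt(2)*j^2 - 5*j^2/2 - 3*j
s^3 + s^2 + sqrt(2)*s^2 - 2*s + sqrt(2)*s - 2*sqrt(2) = (s - 1)*(s + 2)*(s + sqrt(2))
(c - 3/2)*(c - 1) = c^2 - 5*c/2 + 3/2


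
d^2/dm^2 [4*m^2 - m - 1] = 8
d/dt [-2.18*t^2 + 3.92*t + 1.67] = 3.92 - 4.36*t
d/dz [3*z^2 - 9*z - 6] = 6*z - 9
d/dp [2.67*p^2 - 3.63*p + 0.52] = 5.34*p - 3.63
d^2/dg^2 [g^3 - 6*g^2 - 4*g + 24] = 6*g - 12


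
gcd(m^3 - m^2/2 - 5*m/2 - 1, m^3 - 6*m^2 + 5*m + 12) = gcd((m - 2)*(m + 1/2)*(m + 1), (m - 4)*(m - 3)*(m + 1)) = m + 1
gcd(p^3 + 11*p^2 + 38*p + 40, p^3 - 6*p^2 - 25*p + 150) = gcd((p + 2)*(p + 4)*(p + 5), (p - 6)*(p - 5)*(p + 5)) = p + 5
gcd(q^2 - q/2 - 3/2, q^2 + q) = q + 1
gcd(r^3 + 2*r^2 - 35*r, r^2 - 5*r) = r^2 - 5*r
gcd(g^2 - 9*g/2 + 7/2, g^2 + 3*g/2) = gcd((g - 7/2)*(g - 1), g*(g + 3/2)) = 1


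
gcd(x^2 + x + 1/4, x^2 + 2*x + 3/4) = x + 1/2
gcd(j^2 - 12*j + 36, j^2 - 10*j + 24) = j - 6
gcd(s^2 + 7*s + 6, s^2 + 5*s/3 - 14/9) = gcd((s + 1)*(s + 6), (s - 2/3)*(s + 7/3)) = 1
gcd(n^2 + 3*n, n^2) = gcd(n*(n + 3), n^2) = n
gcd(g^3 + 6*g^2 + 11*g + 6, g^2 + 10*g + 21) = g + 3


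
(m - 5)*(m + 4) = m^2 - m - 20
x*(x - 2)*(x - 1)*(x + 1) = x^4 - 2*x^3 - x^2 + 2*x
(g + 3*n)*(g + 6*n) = g^2 + 9*g*n + 18*n^2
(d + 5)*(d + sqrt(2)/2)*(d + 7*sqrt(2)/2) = d^3 + 5*d^2 + 4*sqrt(2)*d^2 + 7*d/2 + 20*sqrt(2)*d + 35/2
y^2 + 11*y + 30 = (y + 5)*(y + 6)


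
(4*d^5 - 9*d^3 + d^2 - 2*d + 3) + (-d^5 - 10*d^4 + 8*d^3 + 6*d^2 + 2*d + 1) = 3*d^5 - 10*d^4 - d^3 + 7*d^2 + 4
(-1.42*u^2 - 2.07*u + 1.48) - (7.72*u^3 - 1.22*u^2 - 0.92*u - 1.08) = -7.72*u^3 - 0.2*u^2 - 1.15*u + 2.56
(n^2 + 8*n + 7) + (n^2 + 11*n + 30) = 2*n^2 + 19*n + 37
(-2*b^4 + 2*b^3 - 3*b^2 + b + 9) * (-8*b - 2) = 16*b^5 - 12*b^4 + 20*b^3 - 2*b^2 - 74*b - 18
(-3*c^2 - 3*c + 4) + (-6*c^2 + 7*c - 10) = -9*c^2 + 4*c - 6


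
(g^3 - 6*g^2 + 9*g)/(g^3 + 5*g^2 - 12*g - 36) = g*(g - 3)/(g^2 + 8*g + 12)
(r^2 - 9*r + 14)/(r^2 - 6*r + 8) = (r - 7)/(r - 4)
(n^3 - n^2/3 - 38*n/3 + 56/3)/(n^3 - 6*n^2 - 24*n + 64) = (n - 7/3)/(n - 8)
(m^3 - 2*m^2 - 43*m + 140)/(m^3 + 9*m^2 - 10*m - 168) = (m - 5)/(m + 6)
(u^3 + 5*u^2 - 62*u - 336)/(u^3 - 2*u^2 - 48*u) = (u + 7)/u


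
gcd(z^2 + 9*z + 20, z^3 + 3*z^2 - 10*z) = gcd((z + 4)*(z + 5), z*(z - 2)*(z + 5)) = z + 5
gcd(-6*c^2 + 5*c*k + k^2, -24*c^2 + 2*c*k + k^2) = 6*c + k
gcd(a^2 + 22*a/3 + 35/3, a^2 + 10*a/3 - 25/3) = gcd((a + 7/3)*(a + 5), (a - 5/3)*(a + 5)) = a + 5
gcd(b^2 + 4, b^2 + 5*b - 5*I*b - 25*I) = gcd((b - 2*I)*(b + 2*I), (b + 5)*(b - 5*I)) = 1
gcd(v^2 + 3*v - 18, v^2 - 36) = v + 6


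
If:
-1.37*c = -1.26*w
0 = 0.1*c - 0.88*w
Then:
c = 0.00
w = 0.00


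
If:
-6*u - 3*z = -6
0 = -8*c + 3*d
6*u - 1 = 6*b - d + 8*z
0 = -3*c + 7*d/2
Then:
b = 5/6 - 11*z/6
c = 0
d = 0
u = 1 - z/2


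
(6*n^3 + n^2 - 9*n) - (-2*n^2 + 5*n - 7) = 6*n^3 + 3*n^2 - 14*n + 7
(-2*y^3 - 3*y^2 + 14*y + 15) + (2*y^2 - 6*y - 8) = -2*y^3 - y^2 + 8*y + 7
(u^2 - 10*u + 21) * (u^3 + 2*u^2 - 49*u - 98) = u^5 - 8*u^4 - 48*u^3 + 434*u^2 - 49*u - 2058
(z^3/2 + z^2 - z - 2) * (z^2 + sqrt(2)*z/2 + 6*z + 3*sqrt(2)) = z^5/2 + sqrt(2)*z^4/4 + 4*z^4 + 2*sqrt(2)*z^3 + 5*z^3 - 8*z^2 + 5*sqrt(2)*z^2/2 - 12*z - 4*sqrt(2)*z - 6*sqrt(2)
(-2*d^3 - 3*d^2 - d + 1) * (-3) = 6*d^3 + 9*d^2 + 3*d - 3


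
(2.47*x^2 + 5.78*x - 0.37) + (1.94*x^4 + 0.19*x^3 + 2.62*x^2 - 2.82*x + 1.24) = 1.94*x^4 + 0.19*x^3 + 5.09*x^2 + 2.96*x + 0.87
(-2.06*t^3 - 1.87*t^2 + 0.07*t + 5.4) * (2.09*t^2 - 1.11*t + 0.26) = -4.3054*t^5 - 1.6217*t^4 + 1.6864*t^3 + 10.7221*t^2 - 5.9758*t + 1.404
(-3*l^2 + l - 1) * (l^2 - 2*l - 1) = -3*l^4 + 7*l^3 + l + 1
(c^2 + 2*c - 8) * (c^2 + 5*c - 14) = c^4 + 7*c^3 - 12*c^2 - 68*c + 112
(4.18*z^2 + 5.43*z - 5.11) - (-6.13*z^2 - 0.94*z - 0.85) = 10.31*z^2 + 6.37*z - 4.26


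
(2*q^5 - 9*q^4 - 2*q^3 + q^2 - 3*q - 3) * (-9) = -18*q^5 + 81*q^4 + 18*q^3 - 9*q^2 + 27*q + 27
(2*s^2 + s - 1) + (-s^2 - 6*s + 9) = s^2 - 5*s + 8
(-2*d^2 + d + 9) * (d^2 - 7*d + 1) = -2*d^4 + 15*d^3 - 62*d + 9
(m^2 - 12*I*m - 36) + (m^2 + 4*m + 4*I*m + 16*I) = 2*m^2 + 4*m - 8*I*m - 36 + 16*I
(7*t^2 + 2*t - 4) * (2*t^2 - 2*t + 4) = 14*t^4 - 10*t^3 + 16*t^2 + 16*t - 16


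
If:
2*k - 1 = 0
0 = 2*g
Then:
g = 0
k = 1/2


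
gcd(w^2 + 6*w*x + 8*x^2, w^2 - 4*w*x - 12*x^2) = w + 2*x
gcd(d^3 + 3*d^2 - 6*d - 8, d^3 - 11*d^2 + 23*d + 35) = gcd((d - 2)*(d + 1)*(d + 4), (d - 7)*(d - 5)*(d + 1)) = d + 1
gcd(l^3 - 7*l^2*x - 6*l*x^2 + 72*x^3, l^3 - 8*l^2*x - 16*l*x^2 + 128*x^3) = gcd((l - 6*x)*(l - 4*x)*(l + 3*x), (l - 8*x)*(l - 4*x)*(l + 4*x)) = -l + 4*x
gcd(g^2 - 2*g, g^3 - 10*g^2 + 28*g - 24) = g - 2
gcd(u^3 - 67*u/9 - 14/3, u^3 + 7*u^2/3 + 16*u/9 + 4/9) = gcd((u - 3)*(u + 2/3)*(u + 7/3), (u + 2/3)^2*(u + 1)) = u + 2/3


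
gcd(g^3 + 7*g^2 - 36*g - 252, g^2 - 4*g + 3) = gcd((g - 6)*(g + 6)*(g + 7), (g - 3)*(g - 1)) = 1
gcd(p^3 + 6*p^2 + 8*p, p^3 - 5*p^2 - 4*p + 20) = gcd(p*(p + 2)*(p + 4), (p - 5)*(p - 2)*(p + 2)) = p + 2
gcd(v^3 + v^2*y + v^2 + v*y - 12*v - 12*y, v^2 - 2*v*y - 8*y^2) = 1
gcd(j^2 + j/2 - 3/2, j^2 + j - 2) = j - 1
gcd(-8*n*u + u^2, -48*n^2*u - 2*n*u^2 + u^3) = -8*n*u + u^2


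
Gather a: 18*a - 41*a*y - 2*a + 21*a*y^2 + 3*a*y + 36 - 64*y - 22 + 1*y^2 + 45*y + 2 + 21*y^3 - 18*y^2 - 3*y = a*(21*y^2 - 38*y + 16) + 21*y^3 - 17*y^2 - 22*y + 16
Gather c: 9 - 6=3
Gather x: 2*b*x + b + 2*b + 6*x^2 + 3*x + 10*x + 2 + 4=3*b + 6*x^2 + x*(2*b + 13) + 6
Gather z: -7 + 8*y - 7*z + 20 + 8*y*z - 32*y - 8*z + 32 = -24*y + z*(8*y - 15) + 45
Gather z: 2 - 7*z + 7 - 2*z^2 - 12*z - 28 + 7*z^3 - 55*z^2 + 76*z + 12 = 7*z^3 - 57*z^2 + 57*z - 7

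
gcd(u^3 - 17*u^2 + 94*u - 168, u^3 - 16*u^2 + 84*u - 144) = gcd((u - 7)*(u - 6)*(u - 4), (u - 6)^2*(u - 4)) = u^2 - 10*u + 24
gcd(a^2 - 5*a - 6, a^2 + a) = a + 1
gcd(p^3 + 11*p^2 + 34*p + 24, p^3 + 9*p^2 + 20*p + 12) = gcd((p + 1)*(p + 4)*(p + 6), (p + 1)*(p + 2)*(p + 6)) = p^2 + 7*p + 6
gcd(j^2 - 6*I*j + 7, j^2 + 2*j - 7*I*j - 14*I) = j - 7*I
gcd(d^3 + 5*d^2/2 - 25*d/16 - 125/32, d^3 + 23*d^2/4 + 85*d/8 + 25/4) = d^2 + 15*d/4 + 25/8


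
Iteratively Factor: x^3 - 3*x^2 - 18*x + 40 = (x + 4)*(x^2 - 7*x + 10) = (x - 5)*(x + 4)*(x - 2)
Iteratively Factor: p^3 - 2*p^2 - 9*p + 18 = (p - 2)*(p^2 - 9) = (p - 2)*(p + 3)*(p - 3)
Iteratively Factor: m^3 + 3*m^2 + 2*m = (m + 1)*(m^2 + 2*m) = (m + 1)*(m + 2)*(m)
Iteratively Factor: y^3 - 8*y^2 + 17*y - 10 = (y - 5)*(y^2 - 3*y + 2) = (y - 5)*(y - 1)*(y - 2)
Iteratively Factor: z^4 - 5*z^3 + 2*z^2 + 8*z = (z - 4)*(z^3 - z^2 - 2*z) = z*(z - 4)*(z^2 - z - 2) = z*(z - 4)*(z - 2)*(z + 1)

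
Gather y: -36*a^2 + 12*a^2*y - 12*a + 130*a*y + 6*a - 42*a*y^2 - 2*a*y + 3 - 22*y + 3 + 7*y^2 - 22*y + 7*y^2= -36*a^2 - 6*a + y^2*(14 - 42*a) + y*(12*a^2 + 128*a - 44) + 6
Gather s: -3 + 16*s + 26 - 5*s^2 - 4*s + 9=-5*s^2 + 12*s + 32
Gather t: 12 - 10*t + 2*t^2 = 2*t^2 - 10*t + 12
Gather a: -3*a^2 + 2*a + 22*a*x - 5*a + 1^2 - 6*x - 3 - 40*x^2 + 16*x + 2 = -3*a^2 + a*(22*x - 3) - 40*x^2 + 10*x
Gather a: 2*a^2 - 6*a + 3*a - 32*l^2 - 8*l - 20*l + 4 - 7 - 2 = 2*a^2 - 3*a - 32*l^2 - 28*l - 5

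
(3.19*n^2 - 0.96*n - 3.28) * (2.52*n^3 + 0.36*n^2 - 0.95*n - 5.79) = 8.0388*n^5 - 1.2708*n^4 - 11.6417*n^3 - 18.7389*n^2 + 8.6744*n + 18.9912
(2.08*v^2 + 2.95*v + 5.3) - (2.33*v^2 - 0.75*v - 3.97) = -0.25*v^2 + 3.7*v + 9.27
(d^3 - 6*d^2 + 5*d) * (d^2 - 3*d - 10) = d^5 - 9*d^4 + 13*d^3 + 45*d^2 - 50*d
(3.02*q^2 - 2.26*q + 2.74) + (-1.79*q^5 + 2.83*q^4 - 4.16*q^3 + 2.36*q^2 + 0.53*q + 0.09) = -1.79*q^5 + 2.83*q^4 - 4.16*q^3 + 5.38*q^2 - 1.73*q + 2.83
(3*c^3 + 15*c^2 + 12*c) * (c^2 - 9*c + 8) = 3*c^5 - 12*c^4 - 99*c^3 + 12*c^2 + 96*c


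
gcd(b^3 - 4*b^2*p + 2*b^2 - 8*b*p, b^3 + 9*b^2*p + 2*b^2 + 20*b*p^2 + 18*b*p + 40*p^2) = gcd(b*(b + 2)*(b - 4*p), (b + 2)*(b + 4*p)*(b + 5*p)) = b + 2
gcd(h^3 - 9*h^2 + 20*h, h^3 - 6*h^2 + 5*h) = h^2 - 5*h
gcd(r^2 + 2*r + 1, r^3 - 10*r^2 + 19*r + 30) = r + 1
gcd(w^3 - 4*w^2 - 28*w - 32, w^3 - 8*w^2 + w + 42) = w + 2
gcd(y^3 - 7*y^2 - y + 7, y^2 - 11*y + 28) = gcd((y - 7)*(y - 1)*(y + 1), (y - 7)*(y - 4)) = y - 7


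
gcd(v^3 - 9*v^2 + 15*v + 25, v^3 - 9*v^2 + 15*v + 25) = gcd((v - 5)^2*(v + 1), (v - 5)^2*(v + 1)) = v^3 - 9*v^2 + 15*v + 25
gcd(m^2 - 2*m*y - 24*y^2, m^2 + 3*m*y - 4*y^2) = m + 4*y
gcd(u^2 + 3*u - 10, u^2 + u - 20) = u + 5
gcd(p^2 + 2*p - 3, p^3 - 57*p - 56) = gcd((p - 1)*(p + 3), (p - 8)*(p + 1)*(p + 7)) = 1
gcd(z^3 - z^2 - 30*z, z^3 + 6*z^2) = z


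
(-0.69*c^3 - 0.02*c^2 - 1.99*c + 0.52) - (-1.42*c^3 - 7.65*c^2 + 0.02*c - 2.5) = 0.73*c^3 + 7.63*c^2 - 2.01*c + 3.02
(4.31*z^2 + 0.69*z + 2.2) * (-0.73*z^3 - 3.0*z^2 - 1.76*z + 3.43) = -3.1463*z^5 - 13.4337*z^4 - 11.2616*z^3 + 6.9689*z^2 - 1.5053*z + 7.546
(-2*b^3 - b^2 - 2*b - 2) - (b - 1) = -2*b^3 - b^2 - 3*b - 1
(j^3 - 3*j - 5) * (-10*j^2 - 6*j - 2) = -10*j^5 - 6*j^4 + 28*j^3 + 68*j^2 + 36*j + 10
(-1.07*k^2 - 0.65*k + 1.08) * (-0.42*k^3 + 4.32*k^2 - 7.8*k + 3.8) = 0.4494*k^5 - 4.3494*k^4 + 5.0844*k^3 + 5.6696*k^2 - 10.894*k + 4.104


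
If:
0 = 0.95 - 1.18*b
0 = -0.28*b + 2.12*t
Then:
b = 0.81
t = 0.11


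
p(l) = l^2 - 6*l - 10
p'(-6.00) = -18.00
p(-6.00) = 62.00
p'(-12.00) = -30.00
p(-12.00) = 206.00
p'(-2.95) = -11.90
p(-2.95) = 16.40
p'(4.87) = 3.74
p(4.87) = -15.50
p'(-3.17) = -12.34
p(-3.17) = 19.07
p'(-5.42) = -16.84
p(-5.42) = 51.90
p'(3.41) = 0.82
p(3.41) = -18.83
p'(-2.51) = -11.02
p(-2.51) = 11.36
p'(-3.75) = -13.50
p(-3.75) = 26.56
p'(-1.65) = -9.30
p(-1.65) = 2.62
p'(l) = 2*l - 6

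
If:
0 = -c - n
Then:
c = -n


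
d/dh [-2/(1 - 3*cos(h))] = 6*sin(h)/(3*cos(h) - 1)^2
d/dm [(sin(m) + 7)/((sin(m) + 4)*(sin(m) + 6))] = (-14*sin(m) + cos(m)^2 - 47)*cos(m)/((sin(m) + 4)^2*(sin(m) + 6)^2)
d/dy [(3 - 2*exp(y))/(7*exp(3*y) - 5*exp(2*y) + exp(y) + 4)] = ((2*exp(y) - 3)*(21*exp(2*y) - 10*exp(y) + 1) - 14*exp(3*y) + 10*exp(2*y) - 2*exp(y) - 8)*exp(y)/(7*exp(3*y) - 5*exp(2*y) + exp(y) + 4)^2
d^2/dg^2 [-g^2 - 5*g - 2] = -2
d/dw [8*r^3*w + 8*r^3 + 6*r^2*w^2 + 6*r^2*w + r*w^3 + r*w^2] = r*(8*r^2 + 12*r*w + 6*r + 3*w^2 + 2*w)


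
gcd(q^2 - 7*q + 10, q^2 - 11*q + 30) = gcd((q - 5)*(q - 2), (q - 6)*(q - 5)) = q - 5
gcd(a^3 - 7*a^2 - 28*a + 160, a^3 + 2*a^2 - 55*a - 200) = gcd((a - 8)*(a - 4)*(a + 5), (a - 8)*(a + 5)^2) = a^2 - 3*a - 40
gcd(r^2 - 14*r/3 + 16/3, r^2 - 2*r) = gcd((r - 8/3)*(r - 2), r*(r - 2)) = r - 2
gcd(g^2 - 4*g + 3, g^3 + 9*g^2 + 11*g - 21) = g - 1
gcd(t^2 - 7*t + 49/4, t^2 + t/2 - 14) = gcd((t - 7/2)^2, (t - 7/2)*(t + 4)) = t - 7/2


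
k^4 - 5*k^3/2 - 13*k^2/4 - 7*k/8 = k*(k - 7/2)*(k + 1/2)^2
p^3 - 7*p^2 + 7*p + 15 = (p - 5)*(p - 3)*(p + 1)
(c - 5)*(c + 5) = c^2 - 25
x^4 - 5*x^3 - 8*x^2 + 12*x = x*(x - 6)*(x - 1)*(x + 2)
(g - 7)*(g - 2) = g^2 - 9*g + 14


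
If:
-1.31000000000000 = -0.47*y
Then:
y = 2.79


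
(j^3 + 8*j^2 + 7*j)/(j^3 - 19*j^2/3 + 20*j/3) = 3*(j^2 + 8*j + 7)/(3*j^2 - 19*j + 20)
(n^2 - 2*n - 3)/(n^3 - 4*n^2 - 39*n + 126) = (n + 1)/(n^2 - n - 42)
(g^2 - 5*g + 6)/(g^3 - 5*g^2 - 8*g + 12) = (g^2 - 5*g + 6)/(g^3 - 5*g^2 - 8*g + 12)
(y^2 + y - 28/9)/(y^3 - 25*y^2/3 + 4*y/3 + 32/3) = (y + 7/3)/(y^2 - 7*y - 8)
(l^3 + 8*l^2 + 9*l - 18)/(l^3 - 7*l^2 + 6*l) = (l^2 + 9*l + 18)/(l*(l - 6))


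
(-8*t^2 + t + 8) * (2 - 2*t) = 16*t^3 - 18*t^2 - 14*t + 16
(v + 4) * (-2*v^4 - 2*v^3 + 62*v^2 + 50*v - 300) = -2*v^5 - 10*v^4 + 54*v^3 + 298*v^2 - 100*v - 1200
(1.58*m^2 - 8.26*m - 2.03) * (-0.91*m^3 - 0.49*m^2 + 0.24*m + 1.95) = -1.4378*m^5 + 6.7424*m^4 + 6.2739*m^3 + 2.0933*m^2 - 16.5942*m - 3.9585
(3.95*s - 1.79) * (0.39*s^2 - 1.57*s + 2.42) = 1.5405*s^3 - 6.8996*s^2 + 12.3693*s - 4.3318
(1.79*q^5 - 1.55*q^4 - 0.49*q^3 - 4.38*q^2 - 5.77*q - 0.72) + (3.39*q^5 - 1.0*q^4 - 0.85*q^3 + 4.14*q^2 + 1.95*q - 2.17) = 5.18*q^5 - 2.55*q^4 - 1.34*q^3 - 0.24*q^2 - 3.82*q - 2.89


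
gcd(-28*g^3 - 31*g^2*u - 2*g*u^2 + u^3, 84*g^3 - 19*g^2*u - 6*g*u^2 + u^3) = -28*g^2 - 3*g*u + u^2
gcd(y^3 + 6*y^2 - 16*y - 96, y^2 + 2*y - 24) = y^2 + 2*y - 24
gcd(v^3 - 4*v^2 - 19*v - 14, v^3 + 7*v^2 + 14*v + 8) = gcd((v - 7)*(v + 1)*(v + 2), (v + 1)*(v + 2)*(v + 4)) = v^2 + 3*v + 2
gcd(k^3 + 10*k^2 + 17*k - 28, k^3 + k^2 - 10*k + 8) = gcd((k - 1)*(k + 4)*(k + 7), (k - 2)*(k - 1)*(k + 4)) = k^2 + 3*k - 4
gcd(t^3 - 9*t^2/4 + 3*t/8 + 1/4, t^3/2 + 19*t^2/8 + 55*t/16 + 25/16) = 1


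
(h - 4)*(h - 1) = h^2 - 5*h + 4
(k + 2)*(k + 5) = k^2 + 7*k + 10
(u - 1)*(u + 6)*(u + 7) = u^3 + 12*u^2 + 29*u - 42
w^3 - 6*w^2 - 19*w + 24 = (w - 8)*(w - 1)*(w + 3)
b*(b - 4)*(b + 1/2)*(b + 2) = b^4 - 3*b^3/2 - 9*b^2 - 4*b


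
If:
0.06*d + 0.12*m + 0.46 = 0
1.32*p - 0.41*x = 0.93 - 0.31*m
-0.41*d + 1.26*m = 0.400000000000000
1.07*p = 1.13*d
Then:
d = -5.03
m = -1.32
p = -5.31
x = -20.36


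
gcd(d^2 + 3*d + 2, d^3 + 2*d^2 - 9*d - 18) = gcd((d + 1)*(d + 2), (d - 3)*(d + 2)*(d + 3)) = d + 2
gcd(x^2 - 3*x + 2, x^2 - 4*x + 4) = x - 2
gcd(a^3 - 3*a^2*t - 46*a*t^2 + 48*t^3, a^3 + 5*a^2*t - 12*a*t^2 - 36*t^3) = a + 6*t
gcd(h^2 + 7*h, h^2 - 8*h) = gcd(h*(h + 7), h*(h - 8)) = h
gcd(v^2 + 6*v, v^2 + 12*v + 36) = v + 6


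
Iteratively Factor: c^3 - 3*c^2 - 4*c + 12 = (c - 2)*(c^2 - c - 6) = (c - 3)*(c - 2)*(c + 2)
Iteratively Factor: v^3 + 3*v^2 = (v)*(v^2 + 3*v) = v^2*(v + 3)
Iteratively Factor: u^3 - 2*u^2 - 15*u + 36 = (u - 3)*(u^2 + u - 12) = (u - 3)*(u + 4)*(u - 3)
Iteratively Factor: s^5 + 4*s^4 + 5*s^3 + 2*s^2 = (s)*(s^4 + 4*s^3 + 5*s^2 + 2*s) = s*(s + 1)*(s^3 + 3*s^2 + 2*s) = s*(s + 1)*(s + 2)*(s^2 + s) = s*(s + 1)^2*(s + 2)*(s)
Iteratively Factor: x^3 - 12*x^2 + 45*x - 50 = (x - 5)*(x^2 - 7*x + 10) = (x - 5)^2*(x - 2)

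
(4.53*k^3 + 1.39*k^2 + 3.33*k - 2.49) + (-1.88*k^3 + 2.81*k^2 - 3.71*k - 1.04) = 2.65*k^3 + 4.2*k^2 - 0.38*k - 3.53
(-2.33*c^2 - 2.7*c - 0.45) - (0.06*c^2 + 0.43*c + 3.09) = -2.39*c^2 - 3.13*c - 3.54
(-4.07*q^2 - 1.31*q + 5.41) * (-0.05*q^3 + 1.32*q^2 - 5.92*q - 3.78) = 0.2035*q^5 - 5.3069*q^4 + 22.0947*q^3 + 30.281*q^2 - 27.0754*q - 20.4498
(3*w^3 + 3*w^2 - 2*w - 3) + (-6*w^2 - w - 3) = 3*w^3 - 3*w^2 - 3*w - 6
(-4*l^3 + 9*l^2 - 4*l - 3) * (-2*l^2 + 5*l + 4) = 8*l^5 - 38*l^4 + 37*l^3 + 22*l^2 - 31*l - 12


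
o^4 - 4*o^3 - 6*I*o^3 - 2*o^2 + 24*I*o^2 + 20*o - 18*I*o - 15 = (o - 3)*(o - 1)*(o - 5*I)*(o - I)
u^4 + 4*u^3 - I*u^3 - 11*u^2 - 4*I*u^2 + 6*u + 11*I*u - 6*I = (u - 1)^2*(u + 6)*(u - I)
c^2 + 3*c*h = c*(c + 3*h)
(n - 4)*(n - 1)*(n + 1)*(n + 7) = n^4 + 3*n^3 - 29*n^2 - 3*n + 28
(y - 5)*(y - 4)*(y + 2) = y^3 - 7*y^2 + 2*y + 40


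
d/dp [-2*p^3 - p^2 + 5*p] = -6*p^2 - 2*p + 5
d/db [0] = 0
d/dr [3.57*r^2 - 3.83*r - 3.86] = 7.14*r - 3.83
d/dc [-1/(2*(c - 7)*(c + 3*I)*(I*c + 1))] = (I*(c - 7)*(c + 3*I) + (c - 7)*(I*c + 1) + (c + 3*I)*(I*c + 1))/(2*(c - 7)^2*(c + 3*I)^2*(I*c + 1)^2)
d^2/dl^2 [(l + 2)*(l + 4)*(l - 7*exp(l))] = -7*l^2*exp(l) - 70*l*exp(l) + 6*l - 154*exp(l) + 12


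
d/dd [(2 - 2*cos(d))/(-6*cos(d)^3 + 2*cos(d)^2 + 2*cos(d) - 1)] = 8*(12*cos(d)^3 - 20*cos(d)^2 + 4*cos(d) + 1)*sin(d)/(5*cos(d) - 2*cos(2*d) + 3*cos(3*d))^2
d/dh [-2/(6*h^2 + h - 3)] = 2*(12*h + 1)/(6*h^2 + h - 3)^2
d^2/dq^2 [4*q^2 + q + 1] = 8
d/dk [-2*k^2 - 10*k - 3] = -4*k - 10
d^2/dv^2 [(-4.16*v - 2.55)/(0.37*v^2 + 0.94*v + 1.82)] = (-(0.74*v + 0.94)*(1.48*v + 1.88)*(4.16*v + 2.55) + (9.2352*v + 9.7078)*(0.37*v^2 + 0.94*v + 1.82))/(0.37*v^2 + 0.94*v + 1.82)^3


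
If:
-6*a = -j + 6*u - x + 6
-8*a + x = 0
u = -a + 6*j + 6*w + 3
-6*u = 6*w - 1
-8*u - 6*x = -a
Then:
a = 320/1467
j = -3118/1467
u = -1880/1467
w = 4249/2934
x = 2560/1467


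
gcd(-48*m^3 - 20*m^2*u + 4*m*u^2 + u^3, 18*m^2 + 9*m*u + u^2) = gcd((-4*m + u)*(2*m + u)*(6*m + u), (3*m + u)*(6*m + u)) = 6*m + u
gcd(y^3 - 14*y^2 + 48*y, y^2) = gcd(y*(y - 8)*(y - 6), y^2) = y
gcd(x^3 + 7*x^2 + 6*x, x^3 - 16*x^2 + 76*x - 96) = 1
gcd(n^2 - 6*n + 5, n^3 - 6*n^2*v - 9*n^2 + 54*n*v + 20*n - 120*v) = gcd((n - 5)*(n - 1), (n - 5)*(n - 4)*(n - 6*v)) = n - 5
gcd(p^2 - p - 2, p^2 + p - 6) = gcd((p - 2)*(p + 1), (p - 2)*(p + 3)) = p - 2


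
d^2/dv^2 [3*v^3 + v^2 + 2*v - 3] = 18*v + 2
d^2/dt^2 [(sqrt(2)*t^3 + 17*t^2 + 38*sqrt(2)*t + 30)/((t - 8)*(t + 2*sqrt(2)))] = 4*(52*t^3 + 38*sqrt(2)*t^3 + 429*t^2 + 312*sqrt(2)*t^2 + 858*sqrt(2)*t + 1464*t + 568 + 976*sqrt(2))/(t^6 - 24*t^5 + 6*sqrt(2)*t^5 - 144*sqrt(2)*t^4 + 216*t^4 - 1088*t^3 + 1168*sqrt(2)*t^3 - 3456*sqrt(2)*t^2 + 4608*t^2 - 12288*t + 3072*sqrt(2)*t - 8192*sqrt(2))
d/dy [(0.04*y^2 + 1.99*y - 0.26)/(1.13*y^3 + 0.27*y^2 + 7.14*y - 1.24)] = (-0.0452*y^4 - 4.4974*y^3 + 0.6297*y^2 + 0.0411999999999999*y - 0.6112)/(1.2769*y^6 + 0.6102*y^5 + 16.2093*y^4 + 1.0532*y^3 + 50.31*y^2 - 17.7072*y + 1.5376)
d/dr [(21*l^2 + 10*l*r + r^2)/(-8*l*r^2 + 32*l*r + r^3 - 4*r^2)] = (-2*r*(5*l + r)*(8*l*r - 32*l - r^2 + 4*r) + (21*l^2 + 10*l*r + r^2)*(16*l*r - 32*l - 3*r^2 + 8*r))/(r^2*(8*l*r - 32*l - r^2 + 4*r)^2)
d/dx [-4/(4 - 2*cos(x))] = 2*sin(x)/(cos(x) - 2)^2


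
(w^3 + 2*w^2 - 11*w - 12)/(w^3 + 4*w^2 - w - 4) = (w - 3)/(w - 1)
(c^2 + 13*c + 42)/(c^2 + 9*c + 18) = (c + 7)/(c + 3)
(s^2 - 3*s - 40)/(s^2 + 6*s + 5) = (s - 8)/(s + 1)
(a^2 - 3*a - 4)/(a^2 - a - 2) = (a - 4)/(a - 2)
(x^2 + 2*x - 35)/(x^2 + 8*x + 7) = (x - 5)/(x + 1)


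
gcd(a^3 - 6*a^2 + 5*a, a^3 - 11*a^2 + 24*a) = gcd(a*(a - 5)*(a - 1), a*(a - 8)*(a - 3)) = a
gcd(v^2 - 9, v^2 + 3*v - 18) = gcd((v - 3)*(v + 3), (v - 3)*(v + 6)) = v - 3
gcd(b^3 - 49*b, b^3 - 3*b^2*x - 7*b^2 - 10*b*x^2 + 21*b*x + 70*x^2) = b - 7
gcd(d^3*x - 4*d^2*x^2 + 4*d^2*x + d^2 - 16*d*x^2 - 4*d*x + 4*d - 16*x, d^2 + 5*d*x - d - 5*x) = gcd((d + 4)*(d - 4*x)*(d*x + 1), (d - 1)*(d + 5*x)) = 1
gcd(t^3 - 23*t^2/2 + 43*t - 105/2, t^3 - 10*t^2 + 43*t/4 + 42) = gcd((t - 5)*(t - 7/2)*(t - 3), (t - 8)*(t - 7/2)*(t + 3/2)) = t - 7/2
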